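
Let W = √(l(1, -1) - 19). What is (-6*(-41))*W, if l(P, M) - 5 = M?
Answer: 246*I*√15 ≈ 952.75*I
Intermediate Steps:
l(P, M) = 5 + M
W = I*√15 (W = √((5 - 1) - 19) = √(4 - 19) = √(-15) = I*√15 ≈ 3.873*I)
(-6*(-41))*W = (-6*(-41))*(I*√15) = 246*(I*√15) = 246*I*√15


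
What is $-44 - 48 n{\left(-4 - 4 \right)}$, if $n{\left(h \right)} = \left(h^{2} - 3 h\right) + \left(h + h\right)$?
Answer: $-3500$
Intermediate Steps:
$n{\left(h \right)} = h^{2} - h$ ($n{\left(h \right)} = \left(h^{2} - 3 h\right) + 2 h = h^{2} - h$)
$-44 - 48 n{\left(-4 - 4 \right)} = -44 - 48 \left(-4 - 4\right) \left(-1 - 8\right) = -44 - 48 \left(- 8 \left(-1 - 8\right)\right) = -44 - 48 \left(\left(-8\right) \left(-9\right)\right) = -44 - 3456 = -3500$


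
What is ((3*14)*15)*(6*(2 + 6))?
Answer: 30240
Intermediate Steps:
((3*14)*15)*(6*(2 + 6)) = (42*15)*(6*8) = 630*48 = 30240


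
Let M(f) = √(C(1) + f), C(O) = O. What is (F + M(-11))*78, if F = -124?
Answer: -9672 + 78*I*√10 ≈ -9672.0 + 246.66*I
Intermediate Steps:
M(f) = √(1 + f)
(F + M(-11))*78 = (-124 + √(1 - 11))*78 = (-124 + √(-10))*78 = (-124 + I*√10)*78 = -9672 + 78*I*√10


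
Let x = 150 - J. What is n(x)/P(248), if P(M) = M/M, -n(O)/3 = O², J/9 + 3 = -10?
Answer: -213867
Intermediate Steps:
J = -117 (J = -27 + 9*(-10) = -27 - 90 = -117)
x = 267 (x = 150 - 1*(-117) = 150 + 117 = 267)
n(O) = -3*O²
P(M) = 1
n(x)/P(248) = -3*267²/1 = -3*71289*1 = -213867*1 = -213867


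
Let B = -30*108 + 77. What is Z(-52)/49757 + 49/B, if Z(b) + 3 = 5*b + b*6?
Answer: -4256818/157381391 ≈ -0.027048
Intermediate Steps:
B = -3163 (B = -3240 + 77 = -3163)
Z(b) = -3 + 11*b (Z(b) = -3 + (5*b + b*6) = -3 + (5*b + 6*b) = -3 + 11*b)
Z(-52)/49757 + 49/B = (-3 + 11*(-52))/49757 + 49/(-3163) = (-3 - 572)*(1/49757) + 49*(-1/3163) = -575*1/49757 - 49/3163 = -575/49757 - 49/3163 = -4256818/157381391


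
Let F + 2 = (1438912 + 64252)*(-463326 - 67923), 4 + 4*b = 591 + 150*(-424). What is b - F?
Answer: 3194217424339/4 ≈ 7.9855e+11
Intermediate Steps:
b = -63013/4 (b = -1 + (591 + 150*(-424))/4 = -1 + (591 - 63600)/4 = -1 + (1/4)*(-63009) = -1 - 63009/4 = -63013/4 ≈ -15753.)
F = -798554371838 (F = -2 + (1438912 + 64252)*(-463326 - 67923) = -2 + 1503164*(-531249) = -2 - 798554371836 = -798554371838)
b - F = -63013/4 - 1*(-798554371838) = -63013/4 + 798554371838 = 3194217424339/4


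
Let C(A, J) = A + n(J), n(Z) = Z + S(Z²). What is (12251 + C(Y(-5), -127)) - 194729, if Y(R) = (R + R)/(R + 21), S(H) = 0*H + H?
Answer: -1331813/8 ≈ -1.6648e+5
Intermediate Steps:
S(H) = H (S(H) = 0 + H = H)
Y(R) = 2*R/(21 + R) (Y(R) = (2*R)/(21 + R) = 2*R/(21 + R))
n(Z) = Z + Z²
C(A, J) = A + J*(1 + J)
(12251 + C(Y(-5), -127)) - 194729 = (12251 + (2*(-5)/(21 - 5) - 127 + (-127)²)) - 194729 = (12251 + (2*(-5)/16 - 127 + 16129)) - 194729 = (12251 + (2*(-5)*(1/16) - 127 + 16129)) - 194729 = (12251 + (-5/8 - 127 + 16129)) - 194729 = (12251 + 128011/8) - 194729 = 226019/8 - 194729 = -1331813/8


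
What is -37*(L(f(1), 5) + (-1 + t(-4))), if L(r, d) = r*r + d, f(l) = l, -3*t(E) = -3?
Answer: -222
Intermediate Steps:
t(E) = 1 (t(E) = -⅓*(-3) = 1)
L(r, d) = d + r² (L(r, d) = r² + d = d + r²)
-37*(L(f(1), 5) + (-1 + t(-4))) = -37*((5 + 1²) + (-1 + 1)) = -37*((5 + 1) + 0) = -37*(6 + 0) = -37*6 = -222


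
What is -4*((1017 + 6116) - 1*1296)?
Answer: -23348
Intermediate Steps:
-4*((1017 + 6116) - 1*1296) = -4*(7133 - 1296) = -4*5837 = -23348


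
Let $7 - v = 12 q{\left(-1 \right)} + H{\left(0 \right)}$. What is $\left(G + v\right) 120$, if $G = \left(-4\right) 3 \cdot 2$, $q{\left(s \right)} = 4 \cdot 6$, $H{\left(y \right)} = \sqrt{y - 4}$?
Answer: $-36600 - 240 i \approx -36600.0 - 240.0 i$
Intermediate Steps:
$H{\left(y \right)} = \sqrt{-4 + y}$
$q{\left(s \right)} = 24$
$G = -24$ ($G = \left(-12\right) 2 = -24$)
$v = -281 - 2 i$ ($v = 7 - \left(12 \cdot 24 + \sqrt{-4 + 0}\right) = 7 - \left(288 + \sqrt{-4}\right) = 7 - \left(288 + 2 i\right) = -281 - 2 i \approx -281.0 - 2.0 i$)
$\left(G + v\right) 120 = \left(-24 - \left(281 + 2 i\right)\right) 120 = \left(-305 - 2 i\right) 120 = -36600 - 240 i$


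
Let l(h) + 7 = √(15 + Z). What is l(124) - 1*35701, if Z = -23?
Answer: -35708 + 2*I*√2 ≈ -35708.0 + 2.8284*I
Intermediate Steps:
l(h) = -7 + 2*I*√2 (l(h) = -7 + √(15 - 23) = -7 + √(-8) = -7 + 2*I*√2)
l(124) - 1*35701 = (-7 + 2*I*√2) - 1*35701 = (-7 + 2*I*√2) - 35701 = -35708 + 2*I*√2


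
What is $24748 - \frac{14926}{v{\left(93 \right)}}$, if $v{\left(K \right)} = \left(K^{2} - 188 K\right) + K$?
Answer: $\frac{108180971}{4371} \approx 24750.0$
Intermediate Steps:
$v{\left(K \right)} = K^{2} - 187 K$
$24748 - \frac{14926}{v{\left(93 \right)}} = 24748 - \frac{14926}{93 \left(-187 + 93\right)} = 24748 - \frac{14926}{93 \left(-94\right)} = 24748 - \frac{14926}{-8742} = 24748 - 14926 \left(- \frac{1}{8742}\right) = 24748 - - \frac{7463}{4371} = 24748 + \frac{7463}{4371} = \frac{108180971}{4371}$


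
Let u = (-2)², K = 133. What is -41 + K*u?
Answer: 491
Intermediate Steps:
u = 4
-41 + K*u = -41 + 133*4 = -41 + 532 = 491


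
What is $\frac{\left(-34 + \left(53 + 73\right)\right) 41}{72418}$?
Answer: $\frac{1886}{36209} \approx 0.052086$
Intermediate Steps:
$\frac{\left(-34 + \left(53 + 73\right)\right) 41}{72418} = \left(-34 + 126\right) 41 \cdot \frac{1}{72418} = 92 \cdot 41 \cdot \frac{1}{72418} = 3772 \cdot \frac{1}{72418} = \frac{1886}{36209}$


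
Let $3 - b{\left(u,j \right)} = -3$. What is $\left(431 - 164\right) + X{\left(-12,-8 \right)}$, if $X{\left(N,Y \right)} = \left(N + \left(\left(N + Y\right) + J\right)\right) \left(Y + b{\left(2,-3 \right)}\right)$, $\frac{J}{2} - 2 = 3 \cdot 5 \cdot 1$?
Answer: $263$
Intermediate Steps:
$J = 34$ ($J = 4 + 2 \cdot 3 \cdot 5 \cdot 1 = 4 + 2 \cdot 15 \cdot 1 = 4 + 2 \cdot 15 = 4 + 30 = 34$)
$b{\left(u,j \right)} = 6$ ($b{\left(u,j \right)} = 3 - -3 = 3 + 3 = 6$)
$X{\left(N,Y \right)} = \left(6 + Y\right) \left(34 + Y + 2 N\right)$ ($X{\left(N,Y \right)} = \left(N + \left(\left(N + Y\right) + 34\right)\right) \left(Y + 6\right) = \left(N + \left(34 + N + Y\right)\right) \left(6 + Y\right) = \left(34 + Y + 2 N\right) \left(6 + Y\right) = \left(6 + Y\right) \left(34 + Y + 2 N\right)$)
$\left(431 - 164\right) + X{\left(-12,-8 \right)} = \left(431 - 164\right) + \left(204 + \left(-8\right)^{2} + 12 \left(-12\right) + 40 \left(-8\right) + 2 \left(-12\right) \left(-8\right)\right) = 267 + \left(204 + 64 - 144 - 320 + 192\right) = 267 - 4 = 263$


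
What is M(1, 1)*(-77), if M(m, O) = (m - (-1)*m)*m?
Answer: -154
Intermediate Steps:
M(m, O) = 2*m² (M(m, O) = (m + m)*m = (2*m)*m = 2*m²)
M(1, 1)*(-77) = (2*1²)*(-77) = (2*1)*(-77) = 2*(-77) = -154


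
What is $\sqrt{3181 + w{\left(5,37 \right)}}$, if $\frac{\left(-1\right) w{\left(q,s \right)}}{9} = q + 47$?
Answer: $\sqrt{2713} \approx 52.086$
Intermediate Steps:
$w{\left(q,s \right)} = -423 - 9 q$ ($w{\left(q,s \right)} = - 9 \left(q + 47\right) = - 9 \left(47 + q\right) = -423 - 9 q$)
$\sqrt{3181 + w{\left(5,37 \right)}} = \sqrt{3181 - 468} = \sqrt{2713}$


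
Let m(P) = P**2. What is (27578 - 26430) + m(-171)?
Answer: 30389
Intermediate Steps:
(27578 - 26430) + m(-171) = (27578 - 26430) + (-171)**2 = 1148 + 29241 = 30389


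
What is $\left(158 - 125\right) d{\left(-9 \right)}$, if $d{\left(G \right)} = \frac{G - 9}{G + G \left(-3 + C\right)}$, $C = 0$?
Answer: $-33$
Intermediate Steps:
$d{\left(G \right)} = - \frac{-9 + G}{2 G}$ ($d{\left(G \right)} = \frac{G - 9}{G + G \left(-3 + 0\right)} = \frac{-9 + G}{G + G \left(-3\right)} = \frac{-9 + G}{G - 3 G} = \frac{-9 + G}{\left(-2\right) G} = \left(-9 + G\right) \left(- \frac{1}{2 G}\right) = - \frac{-9 + G}{2 G}$)
$\left(158 - 125\right) d{\left(-9 \right)} = \left(158 - 125\right) \frac{9 - -9}{2 \left(-9\right)} = 33 \cdot \frac{1}{2} \left(- \frac{1}{9}\right) \left(9 + 9\right) = 33 \cdot \frac{1}{2} \left(- \frac{1}{9}\right) 18 = 33 \left(-1\right) = -33$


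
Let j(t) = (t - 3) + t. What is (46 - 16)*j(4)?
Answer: 150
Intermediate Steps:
j(t) = -3 + 2*t (j(t) = (-3 + t) + t = -3 + 2*t)
(46 - 16)*j(4) = (46 - 16)*(-3 + 2*4) = 30*(-3 + 8) = 30*5 = 150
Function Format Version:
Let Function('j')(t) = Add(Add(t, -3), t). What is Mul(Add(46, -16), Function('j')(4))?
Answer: 150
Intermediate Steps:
Function('j')(t) = Add(-3, Mul(2, t)) (Function('j')(t) = Add(Add(-3, t), t) = Add(-3, Mul(2, t)))
Mul(Add(46, -16), Function('j')(4)) = Mul(Add(46, -16), Add(-3, Mul(2, 4))) = Mul(30, Add(-3, 8)) = Mul(30, 5) = 150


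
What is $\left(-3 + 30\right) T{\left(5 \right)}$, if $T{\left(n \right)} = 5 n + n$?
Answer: $810$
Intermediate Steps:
$T{\left(n \right)} = 6 n$
$\left(-3 + 30\right) T{\left(5 \right)} = \left(-3 + 30\right) 6 \cdot 5 = 27 \cdot 30 = 810$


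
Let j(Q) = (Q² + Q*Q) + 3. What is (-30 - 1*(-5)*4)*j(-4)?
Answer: -350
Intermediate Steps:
j(Q) = 3 + 2*Q² (j(Q) = (Q² + Q²) + 3 = 2*Q² + 3 = 3 + 2*Q²)
(-30 - 1*(-5)*4)*j(-4) = (-30 - 1*(-5)*4)*(3 + 2*(-4)²) = (-30 + 5*4)*(3 + 2*16) = (-30 + 20)*(3 + 32) = -10*35 = -350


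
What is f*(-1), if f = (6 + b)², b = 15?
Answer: -441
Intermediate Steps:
f = 441 (f = (6 + 15)² = 21² = 441)
f*(-1) = 441*(-1) = -441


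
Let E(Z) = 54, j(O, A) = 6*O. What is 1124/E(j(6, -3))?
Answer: 562/27 ≈ 20.815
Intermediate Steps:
1124/E(j(6, -3)) = 1124/54 = 1124*(1/54) = 562/27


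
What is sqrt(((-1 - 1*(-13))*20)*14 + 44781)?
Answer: 3*sqrt(5349) ≈ 219.41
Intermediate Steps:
sqrt(((-1 - 1*(-13))*20)*14 + 44781) = sqrt(((-1 + 13)*20)*14 + 44781) = sqrt((12*20)*14 + 44781) = sqrt(240*14 + 44781) = sqrt(3360 + 44781) = sqrt(48141) = 3*sqrt(5349)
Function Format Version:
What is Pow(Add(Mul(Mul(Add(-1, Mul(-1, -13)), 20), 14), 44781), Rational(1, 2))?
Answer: Mul(3, Pow(5349, Rational(1, 2))) ≈ 219.41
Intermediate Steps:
Pow(Add(Mul(Mul(Add(-1, Mul(-1, -13)), 20), 14), 44781), Rational(1, 2)) = Pow(Add(Mul(Mul(Add(-1, 13), 20), 14), 44781), Rational(1, 2)) = Pow(Add(Mul(Mul(12, 20), 14), 44781), Rational(1, 2)) = Pow(Add(Mul(240, 14), 44781), Rational(1, 2)) = Pow(Add(3360, 44781), Rational(1, 2)) = Pow(48141, Rational(1, 2)) = Mul(3, Pow(5349, Rational(1, 2)))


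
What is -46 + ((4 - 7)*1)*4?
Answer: -58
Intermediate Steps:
-46 + ((4 - 7)*1)*4 = -46 - 3*1*4 = -46 - 3*4 = -46 - 12 = -58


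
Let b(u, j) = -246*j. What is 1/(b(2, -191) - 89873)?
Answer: -1/42887 ≈ -2.3317e-5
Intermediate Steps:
1/(b(2, -191) - 89873) = 1/(-246*(-191) - 89873) = 1/(46986 - 89873) = 1/(-42887) = -1/42887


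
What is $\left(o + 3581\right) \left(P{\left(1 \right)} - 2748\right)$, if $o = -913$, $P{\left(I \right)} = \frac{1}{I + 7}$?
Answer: $- \frac{14662661}{2} \approx -7.3313 \cdot 10^{6}$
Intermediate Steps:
$P{\left(I \right)} = \frac{1}{7 + I}$
$\left(o + 3581\right) \left(P{\left(1 \right)} - 2748\right) = \left(-913 + 3581\right) \left(\frac{1}{7 + 1} - 2748\right) = 2668 \left(\frac{1}{8} - 2748\right) = 2668 \left(- \frac{21983}{8}\right) = - \frac{14662661}{2}$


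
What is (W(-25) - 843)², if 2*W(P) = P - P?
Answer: 710649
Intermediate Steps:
W(P) = 0 (W(P) = (P - P)/2 = (½)*0 = 0)
(W(-25) - 843)² = (0 - 843)² = (-843)² = 710649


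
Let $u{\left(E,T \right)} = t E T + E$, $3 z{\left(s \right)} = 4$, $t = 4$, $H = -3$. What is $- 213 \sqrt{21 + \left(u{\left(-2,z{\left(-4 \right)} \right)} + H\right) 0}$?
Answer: $- 213 \sqrt{21} \approx -976.09$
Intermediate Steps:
$z{\left(s \right)} = \frac{4}{3}$ ($z{\left(s \right)} = \frac{1}{3} \cdot 4 = \frac{4}{3}$)
$u{\left(E,T \right)} = E + 4 E T$ ($u{\left(E,T \right)} = 4 E T + E = E + 4 E T$)
$- 213 \sqrt{21 + \left(u{\left(-2,z{\left(-4 \right)} \right)} + H\right) 0} = - 213 \sqrt{21 + \left(- 2 \left(1 + 4 \cdot \frac{4}{3}\right) - 3\right) 0} = - 213 \sqrt{21 + \left(- 2 \left(1 + \frac{16}{3}\right) - 3\right) 0} = - 213 \sqrt{21 + \left(\left(-2\right) \frac{19}{3} - 3\right) 0} = - 213 \sqrt{21 + \left(- \frac{38}{3} - 3\right) 0} = - 213 \sqrt{21 - 0} = - 213 \sqrt{21 + 0} = - 213 \sqrt{21}$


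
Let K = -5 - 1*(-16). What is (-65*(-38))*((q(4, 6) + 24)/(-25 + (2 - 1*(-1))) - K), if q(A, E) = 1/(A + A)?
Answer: -2629315/88 ≈ -29879.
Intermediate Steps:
q(A, E) = 1/(2*A)
K = 11 (K = -5 + 16 = 11)
(-65*(-38))*((q(4, 6) + 24)/(-25 + (2 - 1*(-1))) - K) = (-65*(-38))*(((½)/4 + 24)/(-25 + (2 - 1*(-1))) - 1*11) = 2470*(((½)*(¼) + 24)/(-25 + (2 + 1)) - 11) = 2470*((⅛ + 24)/(-25 + 3) - 11) = 2470*((193/8)/(-22) - 11) = 2470*((193/8)*(-1/22) - 11) = 2470*(-193/176 - 11) = 2470*(-2129/176) = -2629315/88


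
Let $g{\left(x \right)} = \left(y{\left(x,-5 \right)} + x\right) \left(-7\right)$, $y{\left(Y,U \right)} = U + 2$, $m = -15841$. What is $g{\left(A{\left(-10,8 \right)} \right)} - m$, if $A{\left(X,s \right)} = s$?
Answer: $15806$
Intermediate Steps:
$y{\left(Y,U \right)} = 2 + U$
$g{\left(x \right)} = 21 - 7 x$ ($g{\left(x \right)} = \left(\left(2 - 5\right) + x\right) \left(-7\right) = \left(-3 + x\right) \left(-7\right) = 21 - 7 x$)
$g{\left(A{\left(-10,8 \right)} \right)} - m = \left(21 - 56\right) - -15841 = \left(21 - 56\right) + 15841 = -35 + 15841 = 15806$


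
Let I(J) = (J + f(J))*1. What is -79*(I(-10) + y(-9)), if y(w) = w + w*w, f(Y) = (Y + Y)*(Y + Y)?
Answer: -36498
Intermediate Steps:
f(Y) = 4*Y**2 (f(Y) = (2*Y)*(2*Y) = 4*Y**2)
I(J) = J + 4*J**2 (I(J) = (J + 4*J**2)*1 = J + 4*J**2)
y(w) = w + w**2
-79*(I(-10) + y(-9)) = -79*(-10*(1 + 4*(-10)) - 9*(1 - 9)) = -79*(-10*(1 - 40) - 9*(-8)) = -79*(-10*(-39) + 72) = -79*(390 + 72) = -79*462 = -36498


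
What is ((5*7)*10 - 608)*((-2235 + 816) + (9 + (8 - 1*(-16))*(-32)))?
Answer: 561924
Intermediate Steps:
((5*7)*10 - 608)*((-2235 + 816) + (9 + (8 - 1*(-16))*(-32))) = (35*10 - 608)*(-1419 + (9 + (8 + 16)*(-32))) = (350 - 608)*(-1419 + (9 + 24*(-32))) = -258*(-1419 + (9 - 768)) = -258*(-1419 - 759) = -258*(-2178) = 561924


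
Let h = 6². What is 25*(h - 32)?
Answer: 100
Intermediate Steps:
h = 36
25*(h - 32) = 25*(36 - 32) = 25*4 = 100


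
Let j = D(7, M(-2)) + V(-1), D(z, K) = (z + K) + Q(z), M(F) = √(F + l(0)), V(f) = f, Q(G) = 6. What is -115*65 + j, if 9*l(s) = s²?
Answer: -7463 + I*√2 ≈ -7463.0 + 1.4142*I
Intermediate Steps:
l(s) = s²/9
M(F) = √F (M(F) = √(F + (⅑)*0²) = √(F + (⅑)*0) = √(F + 0) = √F)
D(z, K) = 6 + K + z (D(z, K) = (z + K) + 6 = (K + z) + 6 = 6 + K + z)
j = 12 + I*√2 (j = (6 + √(-2) + 7) - 1 = (6 + I*√2 + 7) - 1 = (13 + I*√2) - 1 = 12 + I*√2 ≈ 12.0 + 1.4142*I)
-115*65 + j = -115*65 + (12 + I*√2) = -7475 + (12 + I*√2) = -7463 + I*√2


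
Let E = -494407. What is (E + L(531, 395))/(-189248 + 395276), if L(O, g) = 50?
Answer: -494357/206028 ≈ -2.3995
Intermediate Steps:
(E + L(531, 395))/(-189248 + 395276) = (-494407 + 50)/(-189248 + 395276) = -494357/206028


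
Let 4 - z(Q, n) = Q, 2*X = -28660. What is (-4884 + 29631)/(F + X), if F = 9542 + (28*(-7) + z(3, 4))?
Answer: -8249/1661 ≈ -4.9663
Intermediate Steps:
X = -14330 (X = (½)*(-28660) = -14330)
z(Q, n) = 4 - Q
F = 9347 (F = 9542 + (28*(-7) + (4 - 1*3)) = 9542 + (-196 + (4 - 3)) = 9542 + (-196 + 1) = 9542 - 195 = 9347)
(-4884 + 29631)/(F + X) = (-4884 + 29631)/(9347 - 14330) = 24747/(-4983) = 24747*(-1/4983) = -8249/1661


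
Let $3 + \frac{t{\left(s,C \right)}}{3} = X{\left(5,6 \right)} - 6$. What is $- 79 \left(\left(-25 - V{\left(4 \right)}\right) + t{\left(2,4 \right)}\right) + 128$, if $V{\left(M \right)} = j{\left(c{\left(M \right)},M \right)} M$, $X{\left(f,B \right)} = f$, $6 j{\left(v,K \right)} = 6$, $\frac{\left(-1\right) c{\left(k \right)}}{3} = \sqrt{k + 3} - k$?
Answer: $3367$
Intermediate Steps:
$c{\left(k \right)} = - 3 \sqrt{3 + k} + 3 k$ ($c{\left(k \right)} = - 3 \left(\sqrt{k + 3} - k\right) = - 3 \left(\sqrt{3 + k} - k\right) = - 3 \sqrt{3 + k} + 3 k$)
$j{\left(v,K \right)} = 1$ ($j{\left(v,K \right)} = \frac{1}{6} \cdot 6 = 1$)
$t{\left(s,C \right)} = -12$ ($t{\left(s,C \right)} = -9 + 3 \left(5 - 6\right) = -9 + 3 \left(-1\right) = -9 - 3 = -12$)
$V{\left(M \right)} = M$ ($V{\left(M \right)} = 1 M = M$)
$- 79 \left(\left(-25 - V{\left(4 \right)}\right) + t{\left(2,4 \right)}\right) + 128 = - 79 \left(\left(-25 - 4\right) - 12\right) + 128 = - 79 \left(-29 - 12\right) + 128 = \left(-79\right) \left(-41\right) + 128 = 3239 + 128 = 3367$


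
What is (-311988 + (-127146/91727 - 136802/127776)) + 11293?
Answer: -1762163647052495/5860254576 ≈ -3.0070e+5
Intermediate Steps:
(-311988 + (-127146/91727 - 136802/127776)) + 11293 = (-311988 + (-127146*1/91727 - 136802*1/127776)) + 11293 = (-311988 + (-127146/91727 - 68401/63888)) + 11293 = (-311988 - 14397322175/5860254576) + 11293 = -1828343501979263/5860254576 + 11293 = -1762163647052495/5860254576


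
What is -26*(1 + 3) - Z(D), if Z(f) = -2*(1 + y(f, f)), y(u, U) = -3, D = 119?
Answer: -108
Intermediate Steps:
Z(f) = 4 (Z(f) = -2*(1 - 3) = -2*(-2) = 4)
-26*(1 + 3) - Z(D) = -26*(1 + 3) - 1*4 = -26*4 - 4 = -104 - 4 = -108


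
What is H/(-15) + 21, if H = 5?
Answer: 62/3 ≈ 20.667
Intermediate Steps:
H/(-15) + 21 = 5/(-15) + 21 = 5*(-1/15) + 21 = -1/3 + 21 = 62/3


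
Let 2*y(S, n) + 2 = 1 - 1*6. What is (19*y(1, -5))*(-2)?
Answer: 133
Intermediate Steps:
y(S, n) = -7/2 (y(S, n) = -1 + (1 - 1*6)/2 = -1 + (1 - 6)/2 = -1 + (½)*(-5) = -1 - 5/2 = -7/2)
(19*y(1, -5))*(-2) = (19*(-7/2))*(-2) = -133/2*(-2) = 133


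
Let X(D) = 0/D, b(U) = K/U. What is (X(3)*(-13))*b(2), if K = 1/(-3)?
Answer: 0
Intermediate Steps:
K = -1/3 ≈ -0.33333
b(U) = -1/(3*U)
X(D) = 0
(X(3)*(-13))*b(2) = (0*(-13))*(-1/3/2) = 0*(-1/3*1/2) = 0*(-1/6) = 0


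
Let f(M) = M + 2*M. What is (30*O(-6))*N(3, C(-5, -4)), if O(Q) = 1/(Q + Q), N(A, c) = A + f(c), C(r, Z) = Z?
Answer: 45/2 ≈ 22.500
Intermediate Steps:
f(M) = 3*M
N(A, c) = A + 3*c
O(Q) = 1/(2*Q)
(30*O(-6))*N(3, C(-5, -4)) = (30*((1/2)/(-6)))*(3 + 3*(-4)) = (30*((1/2)*(-1/6)))*(3 - 12) = (30*(-1/12))*(-9) = -5/2*(-9) = 45/2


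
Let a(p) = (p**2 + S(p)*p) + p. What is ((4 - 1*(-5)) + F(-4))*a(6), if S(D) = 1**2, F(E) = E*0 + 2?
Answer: 528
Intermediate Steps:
F(E) = 2 (F(E) = 0 + 2 = 2)
S(D) = 1
a(p) = p**2 + 2*p (a(p) = (p**2 + 1*p) + p = (p**2 + p) + p = (p + p**2) + p = p**2 + 2*p)
((4 - 1*(-5)) + F(-4))*a(6) = ((4 - 1*(-5)) + 2)*(6*(2 + 6)) = ((4 + 5) + 2)*(6*8) = (9 + 2)*48 = 11*48 = 528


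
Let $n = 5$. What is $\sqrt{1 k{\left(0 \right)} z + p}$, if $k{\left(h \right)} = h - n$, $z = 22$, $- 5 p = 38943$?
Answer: $\frac{i \sqrt{197465}}{5} \approx 88.874 i$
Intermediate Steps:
$p = - \frac{38943}{5}$ ($p = \left(- \frac{1}{5}\right) 38943 = - \frac{38943}{5} \approx -7788.6$)
$k{\left(h \right)} = -5 + h$ ($k{\left(h \right)} = h - 5 = -5 + h$)
$\sqrt{1 k{\left(0 \right)} z + p} = \sqrt{1 \left(-5 + 0\right) 22 - \frac{38943}{5}} = \sqrt{1 \left(-5\right) 22 - \frac{38943}{5}} = \sqrt{\left(-5\right) 22 - \frac{38943}{5}} = \sqrt{-110 - \frac{38943}{5}} = \sqrt{- \frac{39493}{5}} = \frac{i \sqrt{197465}}{5}$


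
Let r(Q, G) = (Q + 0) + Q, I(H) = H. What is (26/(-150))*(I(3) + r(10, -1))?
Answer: -299/75 ≈ -3.9867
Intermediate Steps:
r(Q, G) = 2*Q (r(Q, G) = Q + Q = 2*Q)
(26/(-150))*(I(3) + r(10, -1)) = (26/(-150))*(3 + 2*10) = (26*(-1/150))*(3 + 20) = -13/75*23 = -299/75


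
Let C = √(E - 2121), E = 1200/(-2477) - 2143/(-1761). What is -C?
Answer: -I*√40342368184810122/4361997 ≈ -46.046*I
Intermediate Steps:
E = 3195011/4361997 (E = 1200*(-1/2477) - 2143*(-1/1761) = -1200/2477 + 2143/1761 = 3195011/4361997 ≈ 0.73246)
C = I*√40342368184810122/4361997 (C = √(3195011/4361997 - 2121) = √(-9248600626/4361997) = I*√40342368184810122/4361997 ≈ 46.046*I)
-C = -I*√40342368184810122/4361997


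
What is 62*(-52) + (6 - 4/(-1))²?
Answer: -3124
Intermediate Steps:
62*(-52) + (6 - 4/(-1))² = -3224 + (6 - 4*(-1))² = -3224 + (6 + 4)² = -3224 + 10² = -3224 + 100 = -3124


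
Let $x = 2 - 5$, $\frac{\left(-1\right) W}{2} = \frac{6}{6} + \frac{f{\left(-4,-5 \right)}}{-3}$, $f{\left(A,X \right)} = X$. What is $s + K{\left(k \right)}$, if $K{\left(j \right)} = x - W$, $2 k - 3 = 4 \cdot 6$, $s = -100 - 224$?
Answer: $- \frac{965}{3} \approx -321.67$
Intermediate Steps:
$s = -324$ ($s = -100 - 224 = -324$)
$W = - \frac{16}{3}$ ($W = - 2 \left(\frac{6}{6} - \frac{5}{-3}\right) = - 2 \left(6 \cdot \frac{1}{6} - - \frac{5}{3}\right) = - 2 \left(1 + \frac{5}{3}\right) = \left(-2\right) \frac{8}{3} = - \frac{16}{3} \approx -5.3333$)
$x = -3$
$k = \frac{27}{2}$ ($k = \frac{3}{2} + \frac{4 \cdot 6}{2} = \frac{3}{2} + \frac{1}{2} \cdot 24 = \frac{3}{2} + 12 = \frac{27}{2} \approx 13.5$)
$K{\left(j \right)} = \frac{7}{3}$ ($K{\left(j \right)} = -3 - - \frac{16}{3} = -3 + \frac{16}{3} = \frac{7}{3}$)
$s + K{\left(k \right)} = -324 + \frac{7}{3} = - \frac{965}{3}$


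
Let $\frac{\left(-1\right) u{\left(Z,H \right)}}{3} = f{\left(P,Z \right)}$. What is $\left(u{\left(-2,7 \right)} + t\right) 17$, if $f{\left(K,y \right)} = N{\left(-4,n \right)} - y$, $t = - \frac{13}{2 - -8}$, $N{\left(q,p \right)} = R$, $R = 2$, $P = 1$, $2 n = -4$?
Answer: $- \frac{2261}{10} \approx -226.1$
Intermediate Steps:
$n = -2$ ($n = \frac{1}{2} \left(-4\right) = -2$)
$N{\left(q,p \right)} = 2$
$t = - \frac{13}{10}$ ($t = - \frac{13}{2 + 8} = - \frac{13}{10} \approx -1.3$)
$f{\left(K,y \right)} = 2 - y$
$u{\left(Z,H \right)} = -6 + 3 Z$ ($u{\left(Z,H \right)} = - 3 \left(2 - Z\right) = -6 + 3 Z$)
$\left(u{\left(-2,7 \right)} + t\right) 17 = \left(\left(-6 + 3 \left(-2\right)\right) - \frac{13}{10}\right) 17 = \left(\left(-6 - 6\right) - \frac{13}{10}\right) 17 = \left(-12 - \frac{13}{10}\right) 17 = \left(- \frac{133}{10}\right) 17 = - \frac{2261}{10}$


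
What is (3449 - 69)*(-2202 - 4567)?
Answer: -22879220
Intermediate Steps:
(3449 - 69)*(-2202 - 4567) = 3380*(-6769) = -22879220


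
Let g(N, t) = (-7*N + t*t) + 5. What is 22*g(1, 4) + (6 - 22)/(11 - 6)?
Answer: 1524/5 ≈ 304.80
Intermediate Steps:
g(N, t) = 5 + t² - 7*N (g(N, t) = (-7*N + t²) + 5 = (t² - 7*N) + 5 = 5 + t² - 7*N)
22*g(1, 4) + (6 - 22)/(11 - 6) = 22*(5 + 4² - 7*1) + (6 - 22)/(11 - 6) = 22*(5 + 16 - 7) - 16/5 = 22*14 - 16*⅕ = 308 - 16/5 = 1524/5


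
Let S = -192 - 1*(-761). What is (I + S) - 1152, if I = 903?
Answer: 320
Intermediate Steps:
S = 569 (S = -192 + 761 = 569)
(I + S) - 1152 = (903 + 569) - 1152 = 1472 - 1152 = 320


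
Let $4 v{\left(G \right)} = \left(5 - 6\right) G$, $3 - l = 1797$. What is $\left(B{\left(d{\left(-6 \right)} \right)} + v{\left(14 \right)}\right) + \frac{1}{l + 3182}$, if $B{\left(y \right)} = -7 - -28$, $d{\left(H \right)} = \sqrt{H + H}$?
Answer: $\frac{24291}{1388} \approx 17.501$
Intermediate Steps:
$l = -1794$ ($l = 3 - 1797 = -1794$)
$d{\left(H \right)} = \sqrt{2} \sqrt{H}$ ($d{\left(H \right)} = \sqrt{2 H} = \sqrt{2} \sqrt{H}$)
$v{\left(G \right)} = - \frac{G}{4}$ ($v{\left(G \right)} = \frac{\left(5 - 6\right) G}{4} = \frac{\left(-1\right) G}{4} = - \frac{G}{4}$)
$B{\left(y \right)} = 21$ ($B{\left(y \right)} = -7 + 28 = 21$)
$\left(B{\left(d{\left(-6 \right)} \right)} + v{\left(14 \right)}\right) + \frac{1}{l + 3182} = \left(21 - \frac{7}{2}\right) + \frac{1}{-1794 + 3182} = \left(21 - \frac{7}{2}\right) + \frac{1}{1388} = \frac{35}{2} + \frac{1}{1388} = \frac{24291}{1388}$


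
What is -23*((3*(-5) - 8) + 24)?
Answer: -23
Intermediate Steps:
-23*((3*(-5) - 8) + 24) = -23*((-15 - 8) + 24) = -23*(-23 + 24) = -23*1 = -23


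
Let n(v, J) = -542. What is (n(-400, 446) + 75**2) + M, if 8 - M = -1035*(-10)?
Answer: -5259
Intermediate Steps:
M = -10342 (M = 8 - (-1035)*(-10) = 8 - 1*10350 = 8 - 10350 = -10342)
(n(-400, 446) + 75**2) + M = (-542 + 75**2) - 10342 = (-542 + 5625) - 10342 = 5083 - 10342 = -5259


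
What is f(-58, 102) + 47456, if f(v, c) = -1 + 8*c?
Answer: 48271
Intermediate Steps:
f(-58, 102) + 47456 = (-1 + 8*102) + 47456 = (-1 + 816) + 47456 = 815 + 47456 = 48271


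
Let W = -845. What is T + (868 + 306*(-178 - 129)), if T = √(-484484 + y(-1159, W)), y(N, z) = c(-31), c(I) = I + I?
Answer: -93074 + I*√484546 ≈ -93074.0 + 696.09*I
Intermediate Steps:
c(I) = 2*I
y(N, z) = -62 (y(N, z) = 2*(-31) = -62)
T = I*√484546 (T = √(-484484 - 62) = √(-484546) = I*√484546 ≈ 696.09*I)
T + (868 + 306*(-178 - 129)) = I*√484546 + (868 + 306*(-178 - 129)) = I*√484546 + (868 + 306*(-307)) = I*√484546 + (868 - 93942) = I*√484546 - 93074 = -93074 + I*√484546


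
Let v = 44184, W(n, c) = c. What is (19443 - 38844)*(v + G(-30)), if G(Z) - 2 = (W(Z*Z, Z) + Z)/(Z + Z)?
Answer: -857271987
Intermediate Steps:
G(Z) = 3 (G(Z) = 2 + (Z + Z)/(Z + Z) = 2 + (2*Z)/((2*Z)) = 2 + (2*Z)*(1/(2*Z)) = 2 + 1 = 3)
(19443 - 38844)*(v + G(-30)) = (19443 - 38844)*(44184 + 3) = -19401*44187 = -857271987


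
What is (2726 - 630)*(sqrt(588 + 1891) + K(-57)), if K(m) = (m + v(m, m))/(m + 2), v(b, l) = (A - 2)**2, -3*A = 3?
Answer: 100608/55 + 2096*sqrt(2479) ≈ 1.0619e+5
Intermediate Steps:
A = -1 (A = -1/3*3 = -1)
v(b, l) = 9 (v(b, l) = (-1 - 2)**2 = (-3)**2 = 9)
K(m) = (9 + m)/(2 + m) (K(m) = (m + 9)/(m + 2) = (9 + m)/(2 + m))
(2726 - 630)*(sqrt(588 + 1891) + K(-57)) = (2726 - 630)*(sqrt(588 + 1891) + (9 - 57)/(2 - 57)) = 2096*(sqrt(2479) - 48/(-55)) = 2096*(sqrt(2479) - 1/55*(-48)) = 2096*(sqrt(2479) + 48/55) = 2096*(48/55 + sqrt(2479)) = 100608/55 + 2096*sqrt(2479)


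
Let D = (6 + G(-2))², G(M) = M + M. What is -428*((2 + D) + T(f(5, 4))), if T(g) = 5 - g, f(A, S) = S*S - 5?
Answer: 0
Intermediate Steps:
f(A, S) = -5 + S² (f(A, S) = S² - 5 = -5 + S²)
G(M) = 2*M
D = 4 (D = (6 + 2*(-2))² = (6 - 4)² = 2² = 4)
-428*((2 + D) + T(f(5, 4))) = -428*((2 + 4) + (5 - (-5 + 4²))) = -428*(6 + (5 - (-5 + 16))) = -428*(6 + (5 - 1*11)) = -428*(6 + (5 - 11)) = -428*(6 - 6) = -428*0 = 0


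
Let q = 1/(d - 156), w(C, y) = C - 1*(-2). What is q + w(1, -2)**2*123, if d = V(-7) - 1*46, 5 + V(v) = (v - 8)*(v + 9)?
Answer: 262358/237 ≈ 1107.0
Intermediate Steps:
V(v) = -5 + (-8 + v)*(9 + v) (V(v) = -5 + (v - 8)*(v + 9) = -5 + (-8 + v)*(9 + v))
w(C, y) = 2 + C (w(C, y) = C + 2 = 2 + C)
d = -81 (d = (-77 - 7 + (-7)**2) - 1*46 = (-77 - 7 + 49) - 46 = -35 - 46 = -81)
q = -1/237 (q = 1/(-81 - 156) = 1/(-237) = -1/237 ≈ -0.0042194)
q + w(1, -2)**2*123 = -1/237 + (2 + 1)**2*123 = -1/237 + 3**2*123 = -1/237 + 9*123 = -1/237 + 1107 = 262358/237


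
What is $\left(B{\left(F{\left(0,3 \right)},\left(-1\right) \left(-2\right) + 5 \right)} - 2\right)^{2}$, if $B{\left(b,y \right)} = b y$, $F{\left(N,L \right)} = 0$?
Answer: $4$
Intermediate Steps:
$\left(B{\left(F{\left(0,3 \right)},\left(-1\right) \left(-2\right) + 5 \right)} - 2\right)^{2} = \left(0 \left(\left(-1\right) \left(-2\right) + 5\right) - 2\right)^{2} = \left(0 \left(2 + 5\right) - 2\right)^{2} = \left(0 \cdot 7 - 2\right)^{2} = \left(0 - 2\right)^{2} = \left(-2\right)^{2} = 4$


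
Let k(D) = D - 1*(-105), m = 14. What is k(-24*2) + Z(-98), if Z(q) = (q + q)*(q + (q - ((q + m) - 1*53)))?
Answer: 11621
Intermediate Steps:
k(D) = 105 + D (k(D) = D + 105 = 105 + D)
Z(q) = 2*q*(39 + q) (Z(q) = (q + q)*(q + (q - ((q + 14) - 1*53))) = (2*q)*(q + (q - ((14 + q) - 53))) = (2*q)*(q + (q - (-39 + q))) = (2*q)*(q + (q + (39 - q))) = (2*q)*(q + 39) = (2*q)*(39 + q) = 2*q*(39 + q))
k(-24*2) + Z(-98) = (105 - 24*2) + 2*(-98)*(39 - 98) = (105 - 48) + 2*(-98)*(-59) = 57 + 11564 = 11621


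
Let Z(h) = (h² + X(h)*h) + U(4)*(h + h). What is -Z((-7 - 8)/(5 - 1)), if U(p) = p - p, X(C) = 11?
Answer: 435/16 ≈ 27.188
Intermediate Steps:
U(p) = 0
Z(h) = h² + 11*h (Z(h) = (h² + 11*h) + 0*(h + h) = (h² + 11*h) + 0*(2*h) = (h² + 11*h) + 0 = h² + 11*h)
-Z((-7 - 8)/(5 - 1)) = -(-7 - 8)/(5 - 1)*(11 + (-7 - 8)/(5 - 1)) = -(-15/4)*(11 - 15/4) = -(-15*¼)*(11 - 15*¼) = -(-15)*(11 - 15/4)/4 = -(-15)*29/(4*4) = -1*(-435/16) = 435/16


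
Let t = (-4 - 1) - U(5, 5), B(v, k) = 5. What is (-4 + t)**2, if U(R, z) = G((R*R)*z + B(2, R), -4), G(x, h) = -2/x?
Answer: 341056/4225 ≈ 80.723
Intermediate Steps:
U(R, z) = -2/(5 + z*R**2) (U(R, z) = -2/((R*R)*z + 5) = -2/(R**2*z + 5) = -2/(z*R**2 + 5) = -2/(5 + z*R**2))
t = -324/65 (t = (-4 - 1) - (-2)/(5 + 5*5**2) = -5 - (-2)/(5 + 5*25) = -5 - (-2)/(5 + 125) = -5 - (-2)/130 = -5 - 1*(-1/65) = -5 + 1/65 = -324/65 ≈ -4.9846)
(-4 + t)**2 = (-4 - 324/65)**2 = (-584/65)**2 = 341056/4225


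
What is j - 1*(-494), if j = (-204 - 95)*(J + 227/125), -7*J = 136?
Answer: 5040139/875 ≈ 5760.2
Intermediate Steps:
J = -136/7 (J = -⅐*136 = -136/7 ≈ -19.429)
j = 4607889/875 (j = (-204 - 95)*(-136/7 + 227/125) = -299*(-136/7 + 227*(1/125)) = -299*(-136/7 + 227/125) = -299*(-15411/875) = 4607889/875 ≈ 5266.2)
j - 1*(-494) = 4607889/875 - 1*(-494) = 4607889/875 + 494 = 5040139/875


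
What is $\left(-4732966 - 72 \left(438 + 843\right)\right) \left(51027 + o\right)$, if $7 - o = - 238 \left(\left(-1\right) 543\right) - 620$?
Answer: $374338860840$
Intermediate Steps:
$o = -128607$ ($o = 7 - \left(- 238 \left(\left(-1\right) 543\right) - 620\right) = 7 - \left(\left(-238\right) \left(-543\right) - 620\right) = 7 - \left(129234 - 620\right) = 7 - 128614 = -128607$)
$\left(-4732966 - 72 \left(438 + 843\right)\right) \left(51027 + o\right) = \left(-4732966 - 72 \left(438 + 843\right)\right) \left(51027 - 128607\right) = \left(-4732966 - 92232\right) \left(-77580\right) = \left(-4825198\right) \left(-77580\right) = 374338860840$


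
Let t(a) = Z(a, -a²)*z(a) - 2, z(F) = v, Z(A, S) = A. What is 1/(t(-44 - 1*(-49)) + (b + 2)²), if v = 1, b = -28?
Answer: 1/679 ≈ 0.0014728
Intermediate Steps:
z(F) = 1
t(a) = -2 + a (t(a) = a*1 - 2 = a - 2 = -2 + a)
1/(t(-44 - 1*(-49)) + (b + 2)²) = 1/((-2 + (-44 - 1*(-49))) + (-28 + 2)²) = 1/((-2 + (-44 + 49)) + (-26)²) = 1/((-2 + 5) + 676) = 1/(3 + 676) = 1/679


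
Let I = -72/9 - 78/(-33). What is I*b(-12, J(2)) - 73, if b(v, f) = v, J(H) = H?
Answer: -59/11 ≈ -5.3636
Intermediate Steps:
I = -62/11 (I = -72*1/9 - 78*(-1/33) = -8 + 26/11 = -62/11 ≈ -5.6364)
I*b(-12, J(2)) - 73 = -62/11*(-12) - 73 = 744/11 - 73 = -59/11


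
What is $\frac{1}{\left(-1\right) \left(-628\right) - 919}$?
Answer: $- \frac{1}{291} \approx -0.0034364$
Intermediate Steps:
$\frac{1}{\left(-1\right) \left(-628\right) - 919} = \frac{1}{628 - 919} = \frac{1}{-291} = - \frac{1}{291}$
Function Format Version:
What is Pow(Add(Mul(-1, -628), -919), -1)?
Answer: Rational(-1, 291) ≈ -0.0034364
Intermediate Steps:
Pow(Add(Mul(-1, -628), -919), -1) = Pow(Add(628, -919), -1) = Pow(-291, -1) = Rational(-1, 291)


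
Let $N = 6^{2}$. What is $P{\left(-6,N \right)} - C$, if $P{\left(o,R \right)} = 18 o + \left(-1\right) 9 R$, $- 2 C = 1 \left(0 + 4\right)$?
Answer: $-430$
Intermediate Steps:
$N = 36$
$C = -2$ ($C = - \frac{1 \left(0 + 4\right)}{2} = - \frac{1 \cdot 4}{2} = \left(- \frac{1}{2}\right) 4 = -2$)
$P{\left(o,R \right)} = - 9 R + 18 o$ ($P{\left(o,R \right)} = 18 o - 9 R = - 9 R + 18 o$)
$P{\left(-6,N \right)} - C = \left(\left(-9\right) 36 + 18 \left(-6\right)\right) - -2 = \left(-324 - 108\right) + 2 = -432 + 2 = -430$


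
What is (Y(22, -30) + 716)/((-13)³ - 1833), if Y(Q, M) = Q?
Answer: -369/2015 ≈ -0.18313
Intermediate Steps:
(Y(22, -30) + 716)/((-13)³ - 1833) = (22 + 716)/((-13)³ - 1833) = 738/(-2197 - 1833) = 738/(-4030) = 738*(-1/4030) = -369/2015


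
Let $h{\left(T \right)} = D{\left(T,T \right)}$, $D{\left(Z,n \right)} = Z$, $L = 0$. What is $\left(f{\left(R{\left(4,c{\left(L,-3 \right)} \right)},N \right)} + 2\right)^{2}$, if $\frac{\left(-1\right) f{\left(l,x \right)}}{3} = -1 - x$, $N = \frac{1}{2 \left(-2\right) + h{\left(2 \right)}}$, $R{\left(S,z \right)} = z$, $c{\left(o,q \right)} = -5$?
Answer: $\frac{49}{4} \approx 12.25$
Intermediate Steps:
$h{\left(T \right)} = T$
$N = - \frac{1}{2}$ ($N = \frac{1}{2 \left(-2\right) + 2} = \frac{1}{-4 + 2} = \frac{1}{-2} = - \frac{1}{2} \approx -0.5$)
$f{\left(l,x \right)} = 3 + 3 x$ ($f{\left(l,x \right)} = - 3 \left(-1 - x\right) = 3 + 3 x$)
$\left(f{\left(R{\left(4,c{\left(L,-3 \right)} \right)},N \right)} + 2\right)^{2} = \left(\left(3 + 3 \left(- \frac{1}{2}\right)\right) + 2\right)^{2} = \left(\left(3 - \frac{3}{2}\right) + 2\right)^{2} = \left(\frac{3}{2} + 2\right)^{2} = \left(\frac{7}{2}\right)^{2} = \frac{49}{4}$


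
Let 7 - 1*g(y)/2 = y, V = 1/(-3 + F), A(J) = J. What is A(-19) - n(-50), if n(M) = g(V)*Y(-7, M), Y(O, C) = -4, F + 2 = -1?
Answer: 115/3 ≈ 38.333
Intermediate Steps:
F = -3 (F = -2 - 1 = -3)
V = -⅙ (V = 1/(-3 - 3) = 1/(-6) = -⅙ ≈ -0.16667)
g(y) = 14 - 2*y
n(M) = -172/3 (n(M) = (14 - 2*(-⅙))*(-4) = (14 + ⅓)*(-4) = (43/3)*(-4) = -172/3)
A(-19) - n(-50) = -19 - 1*(-172/3) = -19 + 172/3 = 115/3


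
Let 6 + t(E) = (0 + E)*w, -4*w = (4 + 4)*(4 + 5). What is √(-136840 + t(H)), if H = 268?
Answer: I*√141670 ≈ 376.39*I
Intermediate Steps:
w = -18 (w = -(4 + 4)*(4 + 5)/4 = -2*9 = -¼*72 = -18)
t(E) = -6 - 18*E (t(E) = -6 + (0 + E)*(-18) = -6 + E*(-18) = -6 - 18*E)
√(-136840 + t(H)) = √(-136840 + (-6 - 18*268)) = √(-136840 + (-6 - 4824)) = √(-136840 - 4830) = √(-141670) = I*√141670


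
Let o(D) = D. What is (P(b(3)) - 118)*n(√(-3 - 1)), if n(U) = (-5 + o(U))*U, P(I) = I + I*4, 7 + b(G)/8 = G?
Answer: 1112 + 2780*I ≈ 1112.0 + 2780.0*I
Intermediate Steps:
b(G) = -56 + 8*G
P(I) = 5*I (P(I) = I + 4*I = 5*I)
n(U) = U*(-5 + U) (n(U) = (-5 + U)*U = U*(-5 + U))
(P(b(3)) - 118)*n(√(-3 - 1)) = (5*(-56 + 8*3) - 118)*(√(-3 - 1)*(-5 + √(-3 - 1))) = (5*(-56 + 24) - 118)*(√(-4)*(-5 + √(-4))) = (5*(-32) - 118)*((2*I)*(-5 + 2*I)) = (-160 - 118)*(2*I*(-5 + 2*I)) = -556*I*(-5 + 2*I)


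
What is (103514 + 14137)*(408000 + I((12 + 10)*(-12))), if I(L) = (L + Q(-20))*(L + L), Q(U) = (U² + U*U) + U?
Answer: 15947828352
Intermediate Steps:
Q(U) = U + 2*U² (Q(U) = (U² + U²) + U = 2*U² + U = U + 2*U²)
I(L) = 2*L*(780 + L) (I(L) = (L - 20*(1 + 2*(-20)))*(L + L) = (L - 20*(1 - 40))*(2*L) = (L - 20*(-39))*(2*L) = (L + 780)*(2*L) = (780 + L)*(2*L) = 2*L*(780 + L))
(103514 + 14137)*(408000 + I((12 + 10)*(-12))) = (103514 + 14137)*(408000 + 2*((12 + 10)*(-12))*(780 + (12 + 10)*(-12))) = 117651*(408000 + 2*(22*(-12))*(780 + 22*(-12))) = 117651*(408000 + 2*(-264)*(780 - 264)) = 117651*(408000 + 2*(-264)*516) = 117651*(408000 - 272448) = 117651*135552 = 15947828352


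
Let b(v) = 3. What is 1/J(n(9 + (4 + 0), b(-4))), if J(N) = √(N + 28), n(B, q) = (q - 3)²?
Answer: √7/14 ≈ 0.18898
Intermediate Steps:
n(B, q) = (-3 + q)²
J(N) = √(28 + N)
1/J(n(9 + (4 + 0), b(-4))) = 1/(√(28 + (-3 + 3)²)) = 1/(√(28 + 0²)) = 1/(√(28 + 0)) = 1/(√28) = 1/(2*√7) = √7/14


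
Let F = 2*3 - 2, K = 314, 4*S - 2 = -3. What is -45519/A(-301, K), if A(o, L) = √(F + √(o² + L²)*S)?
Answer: -91038/√(16 - √189197) ≈ 4447.7*I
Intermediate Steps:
S = -¼ (S = ½ + (¼)*(-3) = ½ - ¾ = -¼ ≈ -0.25000)
F = 4 (F = 6 - 2 = 4)
A(o, L) = √(4 - √(L² + o²)/4) (A(o, L) = √(4 + √(o² + L²)*(-¼)) = √(4 + √(L² + o²)*(-¼)) = √(4 - √(L² + o²)/4))
-45519/A(-301, K) = -45519*2/√(16 - √(314² + (-301)²)) = -45519*2/√(16 - √(98596 + 90601)) = -45519*2/√(16 - √189197) = -91038/√(16 - √189197)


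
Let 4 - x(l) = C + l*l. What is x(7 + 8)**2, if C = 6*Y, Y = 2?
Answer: 54289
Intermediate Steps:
C = 12 (C = 6*2 = 12)
x(l) = -8 - l**2 (x(l) = 4 - (12 + l*l) = 4 - (12 + l**2) = 4 + (-12 - l**2) = -8 - l**2)
x(7 + 8)**2 = (-8 - (7 + 8)**2)**2 = (-8 - 1*15**2)**2 = (-8 - 1*225)**2 = (-8 - 225)**2 = (-233)**2 = 54289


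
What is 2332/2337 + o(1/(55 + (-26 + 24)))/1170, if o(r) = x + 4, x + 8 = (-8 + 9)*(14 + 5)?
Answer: 61411/60762 ≈ 1.0107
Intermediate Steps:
x = 11 (x = -8 + (-8 + 9)*(14 + 5) = -8 + 1*19 = -8 + 19 = 11)
o(r) = 15 (o(r) = 11 + 4 = 15)
2332/2337 + o(1/(55 + (-26 + 24)))/1170 = 2332/2337 + 15/1170 = 2332*(1/2337) + 15*(1/1170) = 2332/2337 + 1/78 = 61411/60762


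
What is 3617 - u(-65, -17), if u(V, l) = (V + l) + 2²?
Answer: 3695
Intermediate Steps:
u(V, l) = 4 + V + l (u(V, l) = (V + l) + 4 = 4 + V + l)
3617 - u(-65, -17) = 3617 - (4 - 65 - 17) = 3617 - 1*(-78) = 3617 + 78 = 3695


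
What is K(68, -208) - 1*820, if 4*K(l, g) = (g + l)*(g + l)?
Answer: 4080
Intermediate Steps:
K(l, g) = (g + l)²/4 (K(l, g) = ((g + l)*(g + l))/4 = (g + l)²/4)
K(68, -208) - 1*820 = (-208 + 68)²/4 - 1*820 = (¼)*(-140)² - 820 = (¼)*19600 - 820 = 4900 - 820 = 4080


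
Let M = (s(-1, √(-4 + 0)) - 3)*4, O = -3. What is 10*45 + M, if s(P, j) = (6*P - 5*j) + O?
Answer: 402 - 40*I ≈ 402.0 - 40.0*I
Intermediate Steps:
s(P, j) = -3 - 5*j + 6*P (s(P, j) = (6*P - 5*j) - 3 = (-5*j + 6*P) - 3 = -3 - 5*j + 6*P)
M = -48 - 40*I (M = ((-3 - 5*√(-4 + 0) + 6*(-1)) - 3)*4 = ((-3 - 10*I - 6) - 3)*4 = ((-9 - 10*I) - 3)*4 = (-12 - 10*I)*4 = -48 - 40*I ≈ -48.0 - 40.0*I)
10*45 + M = 10*45 + (-48 - 40*I) = 450 + (-48 - 40*I) = 402 - 40*I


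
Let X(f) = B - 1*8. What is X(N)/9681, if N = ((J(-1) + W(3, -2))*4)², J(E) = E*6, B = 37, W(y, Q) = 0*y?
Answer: 29/9681 ≈ 0.0029956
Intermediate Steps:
W(y, Q) = 0
J(E) = 6*E
N = 576 (N = ((6*(-1) + 0)*4)² = ((-6 + 0)*4)² = (-6*4)² = (-24)² = 576)
X(f) = 29 (X(f) = 37 - 1*8 = 37 - 8 = 29)
X(N)/9681 = 29/9681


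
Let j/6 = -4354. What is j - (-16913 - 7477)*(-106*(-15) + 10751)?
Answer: 300970866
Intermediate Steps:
j = -26124 (j = 6*(-4354) = -26124)
j - (-16913 - 7477)*(-106*(-15) + 10751) = -26124 - (-16913 - 7477)*(-106*(-15) + 10751) = -26124 - (-24390)*(1590 + 10751) = -26124 - (-24390)*12341 = -26124 - 1*(-300996990) = -26124 + 300996990 = 300970866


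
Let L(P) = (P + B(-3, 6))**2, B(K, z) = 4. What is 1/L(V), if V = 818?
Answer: 1/675684 ≈ 1.4800e-6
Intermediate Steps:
L(P) = (4 + P)**2 (L(P) = (P + 4)**2 = (4 + P)**2)
1/L(V) = 1/((4 + 818)**2) = 1/(822**2) = 1/675684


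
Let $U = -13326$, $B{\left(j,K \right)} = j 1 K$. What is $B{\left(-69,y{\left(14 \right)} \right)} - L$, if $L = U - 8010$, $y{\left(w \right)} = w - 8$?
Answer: $20922$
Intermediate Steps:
$y{\left(w \right)} = -8 + w$ ($y{\left(w \right)} = w - 8 = -8 + w$)
$B{\left(j,K \right)} = K j$ ($B{\left(j,K \right)} = j K = K j$)
$L = -21336$ ($L = -13326 - 8010 = -21336$)
$B{\left(-69,y{\left(14 \right)} \right)} - L = \left(-8 + 14\right) \left(-69\right) - -21336 = 6 \left(-69\right) + 21336 = -414 + 21336 = 20922$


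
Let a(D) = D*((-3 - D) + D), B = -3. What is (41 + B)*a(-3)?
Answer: 342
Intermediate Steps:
a(D) = -3*D (a(D) = D*(-3) = -3*D)
(41 + B)*a(-3) = (41 - 3)*(-3*(-3)) = 38*9 = 342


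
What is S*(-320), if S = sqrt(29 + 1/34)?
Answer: -160*sqrt(33558)/17 ≈ -1724.1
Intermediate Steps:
S = sqrt(33558)/34 (S = sqrt(29 + 1/34) = sqrt(987/34) = sqrt(33558)/34 ≈ 5.3879)
S*(-320) = (sqrt(33558)/34)*(-320) = -160*sqrt(33558)/17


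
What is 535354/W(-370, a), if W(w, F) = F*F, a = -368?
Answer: 267677/67712 ≈ 3.9532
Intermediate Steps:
W(w, F) = F²
535354/W(-370, a) = 535354/((-368)²) = 535354/135424 = 535354*(1/135424) = 267677/67712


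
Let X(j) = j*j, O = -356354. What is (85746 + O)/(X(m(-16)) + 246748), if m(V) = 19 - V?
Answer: -270608/247973 ≈ -1.0913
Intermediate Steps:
X(j) = j²
(85746 + O)/(X(m(-16)) + 246748) = (85746 - 356354)/((19 - 1*(-16))² + 246748) = -270608/((19 + 16)² + 246748) = -270608/(35² + 246748) = -270608/(1225 + 246748) = -270608/247973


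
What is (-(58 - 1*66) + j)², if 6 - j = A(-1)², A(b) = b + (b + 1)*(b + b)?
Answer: 169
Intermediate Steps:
A(b) = b + 2*b*(1 + b) (A(b) = b + (1 + b)*(2*b) = b + 2*b*(1 + b))
j = 5 (j = 6 - (-(3 + 2*(-1)))² = 6 - (-(3 - 2))² = 6 - (-1*1)² = 6 - 1*(-1)² = 6 - 1*1 = 6 - 1 = 5)
(-(58 - 1*66) + j)² = (-(58 - 1*66) + 5)² = (-(58 - 66) + 5)² = (-1*(-8) + 5)² = (8 + 5)² = 13² = 169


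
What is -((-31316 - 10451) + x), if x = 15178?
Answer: 26589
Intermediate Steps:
-((-31316 - 10451) + x) = -((-31316 - 10451) + 15178) = -(-41767 + 15178) = -1*(-26589) = 26589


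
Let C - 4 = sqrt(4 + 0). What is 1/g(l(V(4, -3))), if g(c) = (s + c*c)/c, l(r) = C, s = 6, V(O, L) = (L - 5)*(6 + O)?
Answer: 1/7 ≈ 0.14286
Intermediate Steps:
V(O, L) = (-5 + L)*(6 + O)
C = 6 (C = 4 + sqrt(4 + 0) = 4 + sqrt(4) = 4 + 2 = 6)
l(r) = 6
g(c) = (6 + c**2)/c (g(c) = (6 + c*c)/c = (6 + c**2)/c)
1/g(l(V(4, -3))) = 1/(6 + 6/6) = 1/(6 + 6*(1/6)) = 1/(6 + 1) = 1/7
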